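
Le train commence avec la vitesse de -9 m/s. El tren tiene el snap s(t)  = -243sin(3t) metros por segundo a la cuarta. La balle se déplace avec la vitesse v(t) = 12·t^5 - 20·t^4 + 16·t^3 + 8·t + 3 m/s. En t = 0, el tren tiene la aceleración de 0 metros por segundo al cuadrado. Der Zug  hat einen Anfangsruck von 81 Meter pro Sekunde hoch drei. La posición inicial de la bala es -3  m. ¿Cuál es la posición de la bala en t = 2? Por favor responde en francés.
Pour résoudre ceci, nous devons prendre 1 intégrale de notre équation de la vitesse v(t) = 12·t^5 - 20·t^4 + 16·t^3 + 8·t + 3. La primitive de la vitesse, avec x(0) = -3, donne la position: x(t) = 2·t^6 - 4·t^5 + 4·t^4 + 4·t^2 + 3·t - 3. De l'équation de la position x(t) = 2·t^6 - 4·t^5 + 4·t^4 + 4·t^2 + 3·t - 3, nous substituons t = 2 pour obtenir x = 83.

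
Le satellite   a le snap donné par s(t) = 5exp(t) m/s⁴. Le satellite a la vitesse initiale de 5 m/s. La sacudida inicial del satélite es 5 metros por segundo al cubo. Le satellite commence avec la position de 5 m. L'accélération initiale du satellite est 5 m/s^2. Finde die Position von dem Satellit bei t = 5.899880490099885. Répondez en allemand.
Ausgehend von dem Snap s(t) = 5·exp(t), nehmen wir 4 Integrale. Durch Integration von dem Snap und Verwendung der Anfangsbedingung j(0) = 5, erhalten wir j(t) = 5·exp(t). Durch Integration von dem Ruck und Verwendung der Anfangsbedingung a(0) = 5, erhalten wir a(t) = 5·exp(t). Mit ∫a(t)dt und Anwendung von v(0) = 5, finden wir v(t) = 5·exp(t). Durch Integration von der Geschwindigkeit und Verwendung der Anfangsbedingung x(0) = 5, erhalten wir x(t) = 5·exp(t). Mit x(t) = 5·exp(t) und Einsetzen von t = 5.899880490099885, finden wir x = 1824.96922440374.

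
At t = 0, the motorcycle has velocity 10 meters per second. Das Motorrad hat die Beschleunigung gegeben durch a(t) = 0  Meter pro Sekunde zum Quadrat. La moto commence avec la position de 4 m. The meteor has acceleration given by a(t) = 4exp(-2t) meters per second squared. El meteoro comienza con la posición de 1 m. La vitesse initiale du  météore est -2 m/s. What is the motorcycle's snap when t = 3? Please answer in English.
We must differentiate our acceleration equation a(t) = 0 2 times. Taking d/dt of a(t), we find j(t) = 0. Taking d/dt of j(t), we find s(t) = 0. Using s(t) = 0 and substituting t = 3, we find s = 0.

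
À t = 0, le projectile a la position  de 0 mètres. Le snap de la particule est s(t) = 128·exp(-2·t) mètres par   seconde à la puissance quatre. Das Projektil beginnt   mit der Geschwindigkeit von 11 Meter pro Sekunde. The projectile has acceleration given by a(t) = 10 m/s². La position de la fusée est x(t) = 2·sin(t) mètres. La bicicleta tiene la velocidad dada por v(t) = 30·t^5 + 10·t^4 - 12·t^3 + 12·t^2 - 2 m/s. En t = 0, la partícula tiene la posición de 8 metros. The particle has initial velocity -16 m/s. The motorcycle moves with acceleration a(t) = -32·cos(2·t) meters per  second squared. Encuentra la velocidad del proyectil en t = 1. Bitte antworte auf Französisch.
En partant de l'accélération a(t) = 10, nous prenons 1 primitive. En intégrant l'accélération et en utilisant la condition initiale v(0) = 11, nous obtenons v(t) = 10·t + 11. Nous avons la vitesse v(t) = 10·t + 11. En substituant t = 1: v(1) = 21.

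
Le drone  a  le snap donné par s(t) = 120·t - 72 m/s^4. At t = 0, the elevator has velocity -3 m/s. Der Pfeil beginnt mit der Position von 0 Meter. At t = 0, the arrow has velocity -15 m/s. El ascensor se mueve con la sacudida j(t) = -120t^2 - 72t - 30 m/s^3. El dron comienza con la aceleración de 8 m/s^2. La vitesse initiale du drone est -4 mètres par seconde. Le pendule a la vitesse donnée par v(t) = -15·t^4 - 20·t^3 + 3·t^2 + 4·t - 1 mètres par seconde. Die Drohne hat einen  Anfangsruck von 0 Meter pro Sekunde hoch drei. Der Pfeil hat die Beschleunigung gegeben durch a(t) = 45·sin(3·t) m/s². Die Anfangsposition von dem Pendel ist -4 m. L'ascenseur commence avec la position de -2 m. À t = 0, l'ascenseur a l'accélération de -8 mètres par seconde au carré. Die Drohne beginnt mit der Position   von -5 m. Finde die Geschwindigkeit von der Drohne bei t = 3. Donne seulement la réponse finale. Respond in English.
The velocity at t = 3 is v = 101.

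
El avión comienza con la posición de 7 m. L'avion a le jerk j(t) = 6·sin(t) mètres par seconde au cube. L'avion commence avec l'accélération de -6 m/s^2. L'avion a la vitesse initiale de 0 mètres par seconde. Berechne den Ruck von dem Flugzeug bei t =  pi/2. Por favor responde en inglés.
Using j(t) = 6·sin(t) and substituting t = pi/2, we find j = 6.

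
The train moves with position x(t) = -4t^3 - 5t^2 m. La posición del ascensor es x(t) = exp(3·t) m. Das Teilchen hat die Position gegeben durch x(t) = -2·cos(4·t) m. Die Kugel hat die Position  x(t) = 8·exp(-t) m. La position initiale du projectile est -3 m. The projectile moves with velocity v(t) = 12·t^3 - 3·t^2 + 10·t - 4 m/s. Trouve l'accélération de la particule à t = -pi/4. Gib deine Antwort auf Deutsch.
Ausgehend von der Position x(t) = -2·cos(4·t), nehmen wir 2 Ableitungen. Durch Ableiten von der Position erhalten wir die Geschwindigkeit: v(t) = 8·sin(4·t). Die Ableitung von der Geschwindigkeit ergibt die Beschleunigung: a(t) = 32·cos(4·t). Mit a(t) = 32·cos(4·t) und Einsetzen von t = -pi/4, finden wir a = -32.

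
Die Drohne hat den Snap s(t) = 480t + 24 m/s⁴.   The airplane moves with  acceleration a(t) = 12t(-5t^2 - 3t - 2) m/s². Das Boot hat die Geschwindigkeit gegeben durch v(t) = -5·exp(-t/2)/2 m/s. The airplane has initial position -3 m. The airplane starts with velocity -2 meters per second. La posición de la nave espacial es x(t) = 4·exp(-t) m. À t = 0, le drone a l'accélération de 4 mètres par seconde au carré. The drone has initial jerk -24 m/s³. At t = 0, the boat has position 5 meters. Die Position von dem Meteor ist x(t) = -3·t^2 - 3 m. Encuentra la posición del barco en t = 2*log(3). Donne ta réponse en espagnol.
Para resolver esto, necesitamos tomar 1 antiderivada de nuestra ecuación de la velocidad v(t) = -5·exp(-t/2)/2. Tomando ∫v(t)dt y aplicando x(0) = 5, encontramos x(t) = 5·exp(-t/2). Usando x(t) = 5·exp(-t/2) y sustituyendo t = 2*log(3), encontramos x = 5/3.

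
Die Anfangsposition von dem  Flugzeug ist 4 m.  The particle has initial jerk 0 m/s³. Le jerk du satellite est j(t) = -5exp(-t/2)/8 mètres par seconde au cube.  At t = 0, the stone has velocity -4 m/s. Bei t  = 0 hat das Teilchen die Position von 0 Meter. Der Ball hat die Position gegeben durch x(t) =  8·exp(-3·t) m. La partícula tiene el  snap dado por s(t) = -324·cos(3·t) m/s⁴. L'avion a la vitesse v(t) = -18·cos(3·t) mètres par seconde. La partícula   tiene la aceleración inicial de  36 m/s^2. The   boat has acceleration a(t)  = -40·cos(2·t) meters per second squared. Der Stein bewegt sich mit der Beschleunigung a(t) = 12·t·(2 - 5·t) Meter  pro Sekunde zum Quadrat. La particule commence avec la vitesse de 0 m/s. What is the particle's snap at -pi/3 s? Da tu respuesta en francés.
Nous avons le snap s(t) = -324·cos(3·t). En substituant t = -pi/3: s(-pi/3) = 324.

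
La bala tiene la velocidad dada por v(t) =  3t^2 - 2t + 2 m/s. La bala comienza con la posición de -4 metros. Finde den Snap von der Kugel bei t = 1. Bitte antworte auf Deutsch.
Um dies zu lösen, müssen wir 3 Ableitungen unserer Gleichung für die Geschwindigkeit v(t) = 3·t^2 - 2·t + 2 nehmen. Die Ableitung von der Geschwindigkeit ergibt die Beschleunigung: a(t) = 6·t - 2. Mit d/dt von a(t) finden wir j(t) = 6. Durch Ableiten von dem Ruck erhalten wir den Snap: s(t) = 0. Aus der Gleichung für den Snap s(t) = 0, setzen wir t = 1 ein und erhalten s = 0.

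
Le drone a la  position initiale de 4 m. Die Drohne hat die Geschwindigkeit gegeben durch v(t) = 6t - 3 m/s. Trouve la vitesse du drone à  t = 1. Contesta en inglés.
From the given velocity equation v(t) = 6·t - 3, we substitute t = 1 to get v = 3.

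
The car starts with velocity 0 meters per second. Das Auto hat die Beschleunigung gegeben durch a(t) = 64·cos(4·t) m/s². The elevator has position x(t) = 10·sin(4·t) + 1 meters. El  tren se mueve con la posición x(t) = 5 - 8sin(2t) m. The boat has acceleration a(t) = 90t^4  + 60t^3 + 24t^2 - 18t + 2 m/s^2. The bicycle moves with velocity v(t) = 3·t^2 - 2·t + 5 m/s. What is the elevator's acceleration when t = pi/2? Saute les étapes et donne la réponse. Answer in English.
a(pi/2) = 0.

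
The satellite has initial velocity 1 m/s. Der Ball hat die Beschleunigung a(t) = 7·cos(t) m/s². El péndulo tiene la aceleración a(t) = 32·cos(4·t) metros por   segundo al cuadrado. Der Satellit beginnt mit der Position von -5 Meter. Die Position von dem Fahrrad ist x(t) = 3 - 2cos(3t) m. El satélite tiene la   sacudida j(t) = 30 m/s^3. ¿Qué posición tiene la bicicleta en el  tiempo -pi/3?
Usando x(t) = 3 - 2·cos(3·t) y sustituyendo t = -pi/3, encontramos x = 5.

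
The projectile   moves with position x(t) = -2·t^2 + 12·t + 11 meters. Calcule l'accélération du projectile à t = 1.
En partant de la position x(t) = -2·t^2 + 12·t + 11, nous prenons 2 dérivées. La dérivée de la position donne la vitesse: v(t) = 12 - 4·t. En prenant d/dt de v(t), nous trouvons a(t) = -4. De l'équation de l'accélération a(t) = -4, nous substituons t = 1 pour obtenir a = -4.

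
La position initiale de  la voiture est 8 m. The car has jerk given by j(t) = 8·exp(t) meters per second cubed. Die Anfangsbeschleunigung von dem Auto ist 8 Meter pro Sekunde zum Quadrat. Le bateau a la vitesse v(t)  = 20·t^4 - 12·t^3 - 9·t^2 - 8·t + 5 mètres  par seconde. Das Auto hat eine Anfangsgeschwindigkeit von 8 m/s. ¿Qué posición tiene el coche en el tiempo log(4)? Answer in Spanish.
Partiendo de la sacudida j(t) = 8·exp(t), tomamos 3 antiderivadas. La integral de la sacudida es la aceleración. Usando a(0) = 8, obtenemos a(t) = 8·exp(t). La antiderivada de la aceleración es la velocidad. Usando v(0) = 8, obtenemos v(t) = 8·exp(t). La antiderivada de la velocidad es la posición. Usando x(0) = 8, obtenemos x(t) = 8·exp(t). Tenemos la posición x(t) = 8·exp(t). Sustituyendo t = log(4): x(log(4)) = 32.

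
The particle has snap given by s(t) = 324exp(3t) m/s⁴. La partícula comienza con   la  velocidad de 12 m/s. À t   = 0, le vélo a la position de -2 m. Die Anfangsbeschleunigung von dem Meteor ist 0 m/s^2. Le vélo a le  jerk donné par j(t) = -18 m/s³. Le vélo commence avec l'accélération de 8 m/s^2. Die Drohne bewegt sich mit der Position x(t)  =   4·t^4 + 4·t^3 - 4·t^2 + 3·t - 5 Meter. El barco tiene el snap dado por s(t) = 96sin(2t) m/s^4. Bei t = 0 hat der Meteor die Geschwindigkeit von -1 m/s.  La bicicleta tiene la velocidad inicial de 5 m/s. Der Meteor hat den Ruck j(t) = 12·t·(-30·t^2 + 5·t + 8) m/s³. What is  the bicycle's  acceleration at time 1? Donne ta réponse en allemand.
Wir müssen das Integral unserer Gleichung für den Ruck j(t) = -18 1-mal finden. Das Integral von dem Ruck ist die Beschleunigung. Mit a(0) = 8 erhalten wir a(t) = 8 - 18·t. Mit a(t) = 8 - 18·t und Einsetzen von t = 1, finden wir a = -10.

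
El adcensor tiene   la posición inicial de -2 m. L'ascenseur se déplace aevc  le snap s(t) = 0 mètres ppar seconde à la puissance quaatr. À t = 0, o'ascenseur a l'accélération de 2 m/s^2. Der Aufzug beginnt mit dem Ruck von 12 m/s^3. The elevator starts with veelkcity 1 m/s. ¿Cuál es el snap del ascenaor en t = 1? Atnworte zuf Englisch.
Using s(t) = 0 and substituting t = 1, we find s = 0.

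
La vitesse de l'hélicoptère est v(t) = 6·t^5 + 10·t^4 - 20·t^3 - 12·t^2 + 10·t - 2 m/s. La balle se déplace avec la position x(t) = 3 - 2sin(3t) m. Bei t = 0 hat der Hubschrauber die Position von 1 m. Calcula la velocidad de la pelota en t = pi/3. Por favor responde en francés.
Nous devons dériver notre équation de la position x(t) = 3 - 2·sin(3·t) 1 fois. La dérivée de la position donne la vitesse: v(t) = -6·cos(3·t). De l'équation de la vitesse v(t) = -6·cos(3·t), nous substituons t = pi/3 pour obtenir v = 6.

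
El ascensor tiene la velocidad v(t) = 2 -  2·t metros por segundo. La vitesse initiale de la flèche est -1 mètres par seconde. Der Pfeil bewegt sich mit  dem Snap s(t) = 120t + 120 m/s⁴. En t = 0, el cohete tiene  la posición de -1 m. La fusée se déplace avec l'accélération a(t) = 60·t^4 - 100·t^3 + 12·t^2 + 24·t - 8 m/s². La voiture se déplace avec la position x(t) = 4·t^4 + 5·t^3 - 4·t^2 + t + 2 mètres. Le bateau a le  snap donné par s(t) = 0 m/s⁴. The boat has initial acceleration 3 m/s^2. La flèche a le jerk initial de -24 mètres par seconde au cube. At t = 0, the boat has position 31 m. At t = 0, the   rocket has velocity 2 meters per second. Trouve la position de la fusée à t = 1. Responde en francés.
Nous devons trouver l'intégrale de notre équation de l'accélération a(t) = 60·t^4 - 100·t^3 + 12·t^2 + 24·t - 8 2 fois. En intégrant l'accélération et en utilisant la condition initiale v(0) = 2, nous obtenons v(t) = 12·t^5 - 25·t^4 + 4·t^3 + 12·t^2 - 8·t + 2. En prenant ∫v(t)dt et en appliquant x(0) = -1, nous trouvons x(t) = 2·t^6 - 5·t^5 + t^4 + 4·t^3 - 4·t^2 + 2·t - 1. En utilisant x(t) = 2·t^6 - 5·t^5 + t^4 + 4·t^3 - 4·t^2 + 2·t - 1 et en substituant t = 1, nous trouvons x = -1.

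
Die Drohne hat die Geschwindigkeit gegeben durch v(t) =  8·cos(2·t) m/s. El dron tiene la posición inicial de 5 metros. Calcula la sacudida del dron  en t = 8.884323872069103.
Para resolver esto, necesitamos tomar 2 derivadas de nuestra ecuación de la velocidad v(t) = 8·cos(2·t). Derivando la velocidad, obtenemos la aceleración: a(t) = -16·sin(2·t). Derivando la aceleración, obtenemos la sacudida: j(t) = -32·cos(2·t). De la ecuación de la sacudida j(t) = -32·cos(2·t), sustituimos t = 8.884323872069103 para obtener j = -15.0568702644109.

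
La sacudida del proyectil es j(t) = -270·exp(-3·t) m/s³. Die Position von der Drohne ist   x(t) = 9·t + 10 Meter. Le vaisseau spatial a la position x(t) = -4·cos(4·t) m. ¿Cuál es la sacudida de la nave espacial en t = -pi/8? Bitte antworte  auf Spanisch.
Para resolver esto, necesitamos tomar 3 derivadas de nuestra ecuación de la posición x(t) = -4·cos(4·t). La derivada de la posición da la velocidad: v(t) = 16·sin(4·t). Derivando la velocidad, obtenemos la aceleración: a(t) = 64·cos(4·t). Derivando la aceleración, obtenemos la sacudida: j(t) = -256·sin(4·t). De la ecuación de la sacudida j(t) = -256·sin(4·t), sustituimos t = -pi/8 para obtener j = 256.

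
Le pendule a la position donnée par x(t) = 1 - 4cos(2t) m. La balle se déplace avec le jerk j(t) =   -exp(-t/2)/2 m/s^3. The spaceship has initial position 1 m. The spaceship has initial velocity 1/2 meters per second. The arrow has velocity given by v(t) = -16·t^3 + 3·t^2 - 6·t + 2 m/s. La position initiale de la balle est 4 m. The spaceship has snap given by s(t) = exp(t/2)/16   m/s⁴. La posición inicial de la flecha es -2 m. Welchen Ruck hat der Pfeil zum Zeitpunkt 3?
Wir müssen unsere Gleichung für die Geschwindigkeit v(t) = -16·t^3 + 3·t^2 - 6·t + 2 2-mal ableiten. Durch Ableiten von der Geschwindigkeit erhalten wir die Beschleunigung: a(t) = -48·t^2 + 6·t - 6. Mit d/dt von a(t) finden wir j(t) = 6 - 96·t. Mit j(t) = 6 - 96·t und Einsetzen von t = 3, finden wir j = -282.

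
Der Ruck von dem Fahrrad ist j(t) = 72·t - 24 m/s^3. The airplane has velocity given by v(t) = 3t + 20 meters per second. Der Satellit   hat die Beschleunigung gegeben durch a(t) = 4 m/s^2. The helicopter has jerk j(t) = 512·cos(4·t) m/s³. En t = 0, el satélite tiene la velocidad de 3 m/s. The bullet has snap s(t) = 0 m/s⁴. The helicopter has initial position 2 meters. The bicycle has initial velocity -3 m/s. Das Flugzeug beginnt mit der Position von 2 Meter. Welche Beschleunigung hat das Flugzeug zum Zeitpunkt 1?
Ausgehend von der Geschwindigkeit v(t) = 3·t + 20, nehmen wir 1 Ableitung. Die Ableitung von der Geschwindigkeit ergibt die Beschleunigung: a(t) = 3. Aus der Gleichung für die Beschleunigung a(t) = 3, setzen wir t = 1 ein und erhalten a = 3.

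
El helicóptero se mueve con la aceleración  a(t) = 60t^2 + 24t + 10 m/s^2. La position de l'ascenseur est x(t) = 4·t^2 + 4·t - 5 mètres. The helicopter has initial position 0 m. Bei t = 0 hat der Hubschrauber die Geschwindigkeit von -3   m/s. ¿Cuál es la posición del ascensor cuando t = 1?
Tenemos la posición x(t) = 4·t^2 + 4·t - 5. Sustituyendo t = 1: x(1) = 3.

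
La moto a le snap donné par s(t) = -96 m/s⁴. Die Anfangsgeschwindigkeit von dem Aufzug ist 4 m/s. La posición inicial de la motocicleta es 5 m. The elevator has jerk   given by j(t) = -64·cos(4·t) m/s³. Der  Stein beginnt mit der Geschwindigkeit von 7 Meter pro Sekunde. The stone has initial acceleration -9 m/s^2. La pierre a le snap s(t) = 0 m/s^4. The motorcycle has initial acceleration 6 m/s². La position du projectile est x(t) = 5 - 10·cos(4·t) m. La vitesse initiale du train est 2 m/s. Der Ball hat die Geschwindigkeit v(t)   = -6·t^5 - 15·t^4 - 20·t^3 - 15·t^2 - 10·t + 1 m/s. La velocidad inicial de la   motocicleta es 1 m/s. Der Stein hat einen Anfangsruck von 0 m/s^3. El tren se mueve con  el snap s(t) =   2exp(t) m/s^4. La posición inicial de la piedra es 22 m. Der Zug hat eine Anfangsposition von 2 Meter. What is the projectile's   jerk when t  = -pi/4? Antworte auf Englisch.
Starting from position x(t) = 5 - 10·cos(4·t), we take 3 derivatives. Taking d/dt of x(t), we find v(t) = 40·sin(4·t). Taking d/dt of v(t), we find a(t) = 160·cos(4·t). Differentiating acceleration, we get jerk: j(t) = -640·sin(4·t). From the given jerk equation j(t) = -640·sin(4·t), we substitute t = -pi/4 to get j = 0.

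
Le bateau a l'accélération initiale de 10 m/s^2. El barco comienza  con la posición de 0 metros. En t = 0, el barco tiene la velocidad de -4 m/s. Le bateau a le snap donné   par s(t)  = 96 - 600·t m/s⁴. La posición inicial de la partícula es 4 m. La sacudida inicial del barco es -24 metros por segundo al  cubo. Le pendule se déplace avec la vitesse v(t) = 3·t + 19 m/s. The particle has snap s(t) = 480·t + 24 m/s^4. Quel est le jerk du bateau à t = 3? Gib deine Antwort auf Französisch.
En partant du snap s(t) = 96 - 600·t, nous prenons 1 primitive. En prenant ∫s(t)dt et en appliquant j(0) = -24, nous trouvons j(t) = -300·t^2 + 96·t - 24. De l'équation du jerk j(t) = -300·t^2 + 96·t - 24, nous substituons t = 3 pour obtenir j = -2436.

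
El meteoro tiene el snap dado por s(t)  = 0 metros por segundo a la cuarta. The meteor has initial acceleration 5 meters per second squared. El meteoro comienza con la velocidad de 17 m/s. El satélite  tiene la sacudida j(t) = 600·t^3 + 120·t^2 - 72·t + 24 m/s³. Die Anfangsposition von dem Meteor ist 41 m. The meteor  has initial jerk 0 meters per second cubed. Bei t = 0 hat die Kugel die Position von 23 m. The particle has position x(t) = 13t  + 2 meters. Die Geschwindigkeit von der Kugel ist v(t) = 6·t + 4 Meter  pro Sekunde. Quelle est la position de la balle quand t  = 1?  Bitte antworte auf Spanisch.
Partiendo de la velocidad v(t) = 6·t + 4, tomamos 1 antiderivada. Integrando la velocidad y usando la condición inicial x(0) = 23, obtenemos x(t) = 3·t^2 + 4·t + 23. De la ecuación de la posición x(t) = 3·t^2 + 4·t + 23, sustituimos t = 1 para obtener x = 30.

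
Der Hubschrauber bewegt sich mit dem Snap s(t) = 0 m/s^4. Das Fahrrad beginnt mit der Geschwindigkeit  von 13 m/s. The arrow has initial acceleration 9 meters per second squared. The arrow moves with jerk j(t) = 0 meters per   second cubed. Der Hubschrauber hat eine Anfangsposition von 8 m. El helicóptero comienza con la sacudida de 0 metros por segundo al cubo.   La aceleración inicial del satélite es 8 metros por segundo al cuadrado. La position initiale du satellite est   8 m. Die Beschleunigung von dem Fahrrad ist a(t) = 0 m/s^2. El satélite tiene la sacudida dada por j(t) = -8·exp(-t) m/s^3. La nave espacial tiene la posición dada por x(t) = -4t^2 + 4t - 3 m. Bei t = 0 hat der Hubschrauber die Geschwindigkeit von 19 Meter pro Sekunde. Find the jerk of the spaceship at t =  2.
We must differentiate our position equation x(t) = -4·t^2 + 4·t - 3 3 times. Taking d/dt of x(t), we find v(t) = 4 - 8·t. Taking d/dt of v(t), we find a(t) = -8. Differentiating acceleration, we get jerk: j(t) = 0. We have jerk j(t) = 0. Substituting t = 2: j(2) = 0.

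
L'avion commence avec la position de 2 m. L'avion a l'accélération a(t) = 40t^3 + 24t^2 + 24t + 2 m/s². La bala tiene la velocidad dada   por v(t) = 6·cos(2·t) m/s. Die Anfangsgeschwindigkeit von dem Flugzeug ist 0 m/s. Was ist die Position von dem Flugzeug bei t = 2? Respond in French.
Nous devons trouver la primitive de notre équation de l'accélération a(t) = 40·t^3 + 24·t^2 + 24·t + 2 2 fois. En intégrant l'accélération et en utilisant la condition initiale v(0) = 0, nous obtenons v(t) = 2·t·(5·t^3 + 4·t^2 + 6·t + 1). En intégrant la vitesse et en utilisant la condition initiale x(0) = 2, nous obtenons x(t) = 2·t^5 + 2·t^4 + 4·t^3 + t^2 + 2. Nous avons la position x(t) = 2·t^5 + 2·t^4 + 4·t^3 + t^2 + 2. En substituant t = 2: x(2) = 134.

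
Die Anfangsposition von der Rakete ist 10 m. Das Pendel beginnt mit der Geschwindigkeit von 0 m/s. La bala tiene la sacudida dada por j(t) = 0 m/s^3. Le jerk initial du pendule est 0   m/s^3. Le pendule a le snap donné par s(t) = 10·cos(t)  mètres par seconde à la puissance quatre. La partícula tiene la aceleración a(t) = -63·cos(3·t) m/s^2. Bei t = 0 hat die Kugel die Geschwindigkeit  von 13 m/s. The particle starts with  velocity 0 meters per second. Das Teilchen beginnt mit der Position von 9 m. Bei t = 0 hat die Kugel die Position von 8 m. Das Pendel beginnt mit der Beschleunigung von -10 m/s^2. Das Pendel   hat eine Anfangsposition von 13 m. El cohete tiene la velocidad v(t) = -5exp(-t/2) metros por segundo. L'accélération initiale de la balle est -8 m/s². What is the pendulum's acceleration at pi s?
We must find the antiderivative of our snap equation s(t) = 10·cos(t) 2 times. The integral of snap is jerk. Using j(0) = 0, we get j(t) = 10·sin(t). Integrating jerk and using the initial condition a(0) = -10, we get a(t) = -10·cos(t). We have acceleration a(t) = -10·cos(t). Substituting t = pi: a(pi) = 10.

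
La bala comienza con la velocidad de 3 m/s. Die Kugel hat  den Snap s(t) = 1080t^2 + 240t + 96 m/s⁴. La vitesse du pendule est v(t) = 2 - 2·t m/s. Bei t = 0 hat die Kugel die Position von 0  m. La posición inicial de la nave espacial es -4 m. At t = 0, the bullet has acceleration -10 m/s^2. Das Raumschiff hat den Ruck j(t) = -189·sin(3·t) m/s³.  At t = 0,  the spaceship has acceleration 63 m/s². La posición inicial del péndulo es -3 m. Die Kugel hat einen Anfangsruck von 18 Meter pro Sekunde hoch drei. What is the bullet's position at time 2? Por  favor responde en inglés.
We must find the integral of our snap equation s(t) = 1080·t^2 + 240·t + 96 4 times. The antiderivative of snap is jerk. Using j(0) = 18, we get j(t) = 360·t^3 + 120·t^2 + 96·t + 18. Taking ∫j(t)dt and applying a(0) = -10, we find a(t) = 90·t^4 + 40·t^3 + 48·t^2 + 18·t - 10. Integrating acceleration and using the initial condition v(0) = 3, we get v(t) = 18·t^5 + 10·t^4 + 16·t^3 + 9·t^2 - 10·t + 3. Finding the antiderivative of v(t) and using x(0) = 0: x(t) = 3·t^6 + 2·t^5 + 4·t^4 + 3·t^3 - 5·t^2 + 3·t. We have position x(t) = 3·t^6 + 2·t^5 + 4·t^4 + 3·t^3 - 5·t^2 + 3·t. Substituting t = 2: x(2) = 330.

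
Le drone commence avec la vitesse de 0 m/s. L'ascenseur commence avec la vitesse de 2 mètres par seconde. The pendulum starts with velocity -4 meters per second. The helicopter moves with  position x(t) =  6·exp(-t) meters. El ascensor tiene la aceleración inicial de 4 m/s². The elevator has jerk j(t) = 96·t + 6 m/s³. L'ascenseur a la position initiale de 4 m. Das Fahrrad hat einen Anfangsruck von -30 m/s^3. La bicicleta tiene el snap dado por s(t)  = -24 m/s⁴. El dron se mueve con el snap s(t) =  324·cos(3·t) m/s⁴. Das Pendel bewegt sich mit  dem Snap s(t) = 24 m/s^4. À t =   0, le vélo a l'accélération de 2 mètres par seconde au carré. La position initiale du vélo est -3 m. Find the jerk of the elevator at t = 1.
Using j(t) = 96·t + 6 and substituting t = 1, we find j = 102.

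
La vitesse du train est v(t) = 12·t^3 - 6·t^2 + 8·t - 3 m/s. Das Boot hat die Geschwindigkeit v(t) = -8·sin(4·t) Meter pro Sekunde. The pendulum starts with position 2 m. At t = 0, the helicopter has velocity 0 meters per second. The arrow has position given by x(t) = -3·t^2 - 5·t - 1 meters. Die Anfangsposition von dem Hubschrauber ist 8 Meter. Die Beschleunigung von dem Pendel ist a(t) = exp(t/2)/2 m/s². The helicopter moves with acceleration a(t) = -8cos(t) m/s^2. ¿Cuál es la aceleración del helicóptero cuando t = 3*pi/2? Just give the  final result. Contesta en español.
La respuesta es 0.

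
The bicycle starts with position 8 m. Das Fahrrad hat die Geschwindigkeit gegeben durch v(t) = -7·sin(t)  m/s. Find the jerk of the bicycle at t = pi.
We must differentiate our velocity equation v(t) = -7·sin(t) 2 times. Differentiating velocity, we get acceleration: a(t) = -7·cos(t). Differentiating acceleration, we get jerk: j(t) = 7·sin(t). From the given jerk equation j(t) = 7·sin(t), we substitute t = pi to get j = 0.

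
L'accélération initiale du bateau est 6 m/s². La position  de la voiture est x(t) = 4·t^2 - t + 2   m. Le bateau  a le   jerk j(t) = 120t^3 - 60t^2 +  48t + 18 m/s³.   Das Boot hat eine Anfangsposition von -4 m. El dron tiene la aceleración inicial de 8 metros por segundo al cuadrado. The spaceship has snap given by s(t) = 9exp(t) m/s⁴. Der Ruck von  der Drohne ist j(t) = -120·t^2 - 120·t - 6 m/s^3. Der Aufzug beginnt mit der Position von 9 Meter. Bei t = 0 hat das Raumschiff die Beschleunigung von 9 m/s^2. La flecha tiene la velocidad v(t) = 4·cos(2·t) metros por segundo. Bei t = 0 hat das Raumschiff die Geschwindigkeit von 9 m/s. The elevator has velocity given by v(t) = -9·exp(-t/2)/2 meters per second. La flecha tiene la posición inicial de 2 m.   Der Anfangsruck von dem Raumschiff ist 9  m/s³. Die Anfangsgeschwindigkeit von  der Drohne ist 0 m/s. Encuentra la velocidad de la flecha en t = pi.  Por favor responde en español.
Tenemos la velocidad v(t) = 4·cos(2·t). Sustituyendo t = pi: v(pi) = 4.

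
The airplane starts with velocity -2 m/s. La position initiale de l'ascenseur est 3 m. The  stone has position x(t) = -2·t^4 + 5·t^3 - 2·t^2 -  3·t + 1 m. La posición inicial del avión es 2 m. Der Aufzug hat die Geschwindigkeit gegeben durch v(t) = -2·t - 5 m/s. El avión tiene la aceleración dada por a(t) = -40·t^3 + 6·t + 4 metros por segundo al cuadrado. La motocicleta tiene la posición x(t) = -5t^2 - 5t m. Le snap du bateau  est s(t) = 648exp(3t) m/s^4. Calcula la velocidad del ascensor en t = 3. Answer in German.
Aus der Gleichung für die Geschwindigkeit v(t) = -2·t - 5, setzen wir t = 3 ein und erhalten v = -11.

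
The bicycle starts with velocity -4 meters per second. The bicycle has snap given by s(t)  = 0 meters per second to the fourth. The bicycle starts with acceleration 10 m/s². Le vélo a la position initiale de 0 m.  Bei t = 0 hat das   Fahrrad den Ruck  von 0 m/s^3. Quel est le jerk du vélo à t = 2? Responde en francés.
Nous devons intégrer notre équation du snap s(t) = 0 1 fois. L'intégrale du snap, avec j(0) = 0, donne le jerk: j(t) = 0. De l'équation du jerk j(t) = 0, nous substituons t = 2 pour obtenir j = 0.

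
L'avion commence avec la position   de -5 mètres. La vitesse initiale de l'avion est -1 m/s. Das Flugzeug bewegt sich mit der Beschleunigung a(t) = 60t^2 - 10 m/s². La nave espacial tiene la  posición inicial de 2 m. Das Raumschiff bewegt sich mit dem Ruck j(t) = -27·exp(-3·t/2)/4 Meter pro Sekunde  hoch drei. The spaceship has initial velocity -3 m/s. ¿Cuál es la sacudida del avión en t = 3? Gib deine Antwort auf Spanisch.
Debemos derivar nuestra ecuación de la aceleración a(t) = 60·t^2 - 10 1 vez. La derivada de la aceleración da la sacudida: j(t) = 120·t. Tenemos la sacudida j(t) = 120·t. Sustituyendo t = 3: j(3) = 360.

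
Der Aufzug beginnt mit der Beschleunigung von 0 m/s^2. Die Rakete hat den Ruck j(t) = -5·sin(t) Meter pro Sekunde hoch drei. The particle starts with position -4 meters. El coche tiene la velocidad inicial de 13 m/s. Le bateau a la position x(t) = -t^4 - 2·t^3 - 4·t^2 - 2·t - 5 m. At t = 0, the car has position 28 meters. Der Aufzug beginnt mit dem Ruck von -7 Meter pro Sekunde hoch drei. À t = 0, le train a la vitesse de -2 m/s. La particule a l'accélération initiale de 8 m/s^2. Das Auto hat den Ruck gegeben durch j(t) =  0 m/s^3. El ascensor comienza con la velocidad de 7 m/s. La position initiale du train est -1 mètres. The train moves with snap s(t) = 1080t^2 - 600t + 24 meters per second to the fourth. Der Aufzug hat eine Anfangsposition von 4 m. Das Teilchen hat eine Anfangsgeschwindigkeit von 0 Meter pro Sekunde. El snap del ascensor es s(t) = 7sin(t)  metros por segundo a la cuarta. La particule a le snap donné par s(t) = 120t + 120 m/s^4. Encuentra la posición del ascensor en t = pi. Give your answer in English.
Starting from snap s(t) = 7·sin(t), we take 4 antiderivatives. Taking ∫s(t)dt and applying j(0) = -7, we find j(t) = -7·cos(t). The integral of jerk is acceleration. Using a(0) = 0, we get a(t) = -7·sin(t). The antiderivative of acceleration is velocity. Using v(0) = 7, we get v(t) = 7·cos(t). Integrating velocity and using the initial condition x(0) = 4, we get x(t) = 7·sin(t) + 4. We have position x(t) = 7·sin(t) + 4. Substituting t = pi: x(pi) = 4.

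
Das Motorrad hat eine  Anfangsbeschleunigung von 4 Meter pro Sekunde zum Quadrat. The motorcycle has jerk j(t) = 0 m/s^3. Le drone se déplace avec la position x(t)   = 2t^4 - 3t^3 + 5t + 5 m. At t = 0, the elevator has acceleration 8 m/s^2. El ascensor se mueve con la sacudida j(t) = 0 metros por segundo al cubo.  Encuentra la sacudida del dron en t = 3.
Debemos derivar nuestra ecuación de la posición x(t) = 2·t^4 - 3·t^3 + 5·t + 5 3 veces. Derivando la posición, obtenemos la velocidad: v(t) = 8·t^3 - 9·t^2 + 5. Derivando la velocidad, obtenemos la aceleración: a(t) = 24·t^2 - 18·t. Derivando la aceleración, obtenemos la sacudida: j(t) = 48·t - 18. Usando j(t) = 48·t - 18 y sustituyendo t = 3, encontramos j = 126.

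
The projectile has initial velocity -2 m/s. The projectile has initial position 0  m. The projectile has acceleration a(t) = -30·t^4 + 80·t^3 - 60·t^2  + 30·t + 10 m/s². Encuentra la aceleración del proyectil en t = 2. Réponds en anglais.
From the given acceleration equation a(t) = -30·t^4 + 80·t^3 - 60·t^2 + 30·t + 10, we substitute t = 2 to get a = -10.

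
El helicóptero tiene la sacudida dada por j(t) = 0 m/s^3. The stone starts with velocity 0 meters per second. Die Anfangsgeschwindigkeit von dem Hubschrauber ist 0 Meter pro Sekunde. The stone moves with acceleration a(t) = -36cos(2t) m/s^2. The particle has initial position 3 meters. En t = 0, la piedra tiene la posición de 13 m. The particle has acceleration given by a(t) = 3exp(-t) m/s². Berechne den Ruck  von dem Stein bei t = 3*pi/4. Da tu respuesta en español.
Partiendo de la aceleración a(t) = -36·cos(2·t), tomamos 1 derivada. Derivando la aceleración, obtenemos la sacudida: j(t) = 72·sin(2·t). Tenemos la sacudida j(t) = 72·sin(2·t). Sustituyendo t = 3*pi/4: j(3*pi/4) = -72.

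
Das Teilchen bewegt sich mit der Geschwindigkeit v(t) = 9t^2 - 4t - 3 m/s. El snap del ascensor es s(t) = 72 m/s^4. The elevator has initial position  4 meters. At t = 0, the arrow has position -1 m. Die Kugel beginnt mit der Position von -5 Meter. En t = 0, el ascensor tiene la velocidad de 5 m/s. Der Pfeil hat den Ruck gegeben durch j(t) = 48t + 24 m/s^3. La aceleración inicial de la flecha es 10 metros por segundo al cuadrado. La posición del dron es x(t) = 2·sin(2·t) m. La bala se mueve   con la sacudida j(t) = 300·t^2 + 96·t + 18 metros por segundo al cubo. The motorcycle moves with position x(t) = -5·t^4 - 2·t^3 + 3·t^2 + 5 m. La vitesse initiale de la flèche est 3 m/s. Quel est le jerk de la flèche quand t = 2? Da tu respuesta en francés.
En utilisant j(t) = 48·t + 24 et en substituant t = 2, nous trouvons j = 120.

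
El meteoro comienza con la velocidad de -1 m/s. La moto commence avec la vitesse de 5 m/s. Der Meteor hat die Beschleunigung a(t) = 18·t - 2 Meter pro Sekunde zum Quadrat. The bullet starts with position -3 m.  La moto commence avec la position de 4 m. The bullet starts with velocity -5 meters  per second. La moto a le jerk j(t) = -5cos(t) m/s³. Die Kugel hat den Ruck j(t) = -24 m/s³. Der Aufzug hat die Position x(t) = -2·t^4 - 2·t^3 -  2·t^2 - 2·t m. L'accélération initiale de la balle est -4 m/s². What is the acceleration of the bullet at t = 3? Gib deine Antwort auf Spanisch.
Debemos encontrar la integral de nuestra ecuación de la sacudida j(t) = -24 1 vez. Integrando la sacudida y usando la condición inicial a(0) = -4, obtenemos a(t) = -24·t - 4. Tenemos la aceleración a(t) = -24·t - 4. Sustituyendo t = 3: a(3) = -76.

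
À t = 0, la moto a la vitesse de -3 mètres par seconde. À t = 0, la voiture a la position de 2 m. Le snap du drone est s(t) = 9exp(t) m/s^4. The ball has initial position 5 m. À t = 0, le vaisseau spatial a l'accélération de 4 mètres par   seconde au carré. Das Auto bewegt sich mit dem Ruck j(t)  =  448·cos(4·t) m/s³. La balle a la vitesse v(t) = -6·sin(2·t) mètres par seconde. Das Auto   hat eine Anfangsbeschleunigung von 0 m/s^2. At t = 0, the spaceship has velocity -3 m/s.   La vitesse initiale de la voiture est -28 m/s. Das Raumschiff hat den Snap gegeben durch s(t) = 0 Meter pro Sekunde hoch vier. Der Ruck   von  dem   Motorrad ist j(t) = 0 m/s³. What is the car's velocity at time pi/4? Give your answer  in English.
To find the answer, we compute 2 antiderivatives of j(t) = 448·cos(4·t). The antiderivative of jerk, with a(0) = 0, gives acceleration: a(t) = 112·sin(4·t). The integral of acceleration is velocity. Using v(0) = -28, we get v(t) = -28·cos(4·t). Using v(t) = -28·cos(4·t) and substituting t = pi/4, we find v = 28.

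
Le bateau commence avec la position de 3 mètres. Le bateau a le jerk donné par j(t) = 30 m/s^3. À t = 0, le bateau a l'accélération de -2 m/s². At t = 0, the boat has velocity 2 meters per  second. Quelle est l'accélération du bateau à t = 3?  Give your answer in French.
Nous devons trouver l'intégrale de notre équation du jerk j(t) = 30 1 fois. L'intégrale du jerk est l'accélération. En utilisant a(0) = -2, nous obtenons a(t) = 30·t - 2. En utilisant a(t) = 30·t - 2 et en substituant t = 3, nous trouvons a = 88.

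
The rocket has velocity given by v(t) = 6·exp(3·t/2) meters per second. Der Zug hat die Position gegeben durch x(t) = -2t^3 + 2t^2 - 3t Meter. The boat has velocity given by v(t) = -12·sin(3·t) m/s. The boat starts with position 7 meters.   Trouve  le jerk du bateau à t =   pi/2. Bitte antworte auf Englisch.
To solve this, we need to take 2 derivatives of our velocity equation v(t) = -12·sin(3·t). Differentiating velocity, we get acceleration: a(t) = -36·cos(3·t). The derivative of acceleration gives jerk: j(t) = 108·sin(3·t). Using j(t) = 108·sin(3·t) and substituting t = pi/2, we find j = -108.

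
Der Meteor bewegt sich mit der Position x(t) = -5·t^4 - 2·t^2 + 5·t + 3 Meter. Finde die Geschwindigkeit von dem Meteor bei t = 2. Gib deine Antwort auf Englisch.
To solve this, we need to take 1 derivative of our position equation x(t) = -5·t^4 - 2·t^2 + 5·t + 3. Differentiating position, we get velocity: v(t) = -20·t^3 - 4·t + 5. We have velocity v(t) = -20·t^3 - 4·t + 5. Substituting t = 2: v(2) = -163.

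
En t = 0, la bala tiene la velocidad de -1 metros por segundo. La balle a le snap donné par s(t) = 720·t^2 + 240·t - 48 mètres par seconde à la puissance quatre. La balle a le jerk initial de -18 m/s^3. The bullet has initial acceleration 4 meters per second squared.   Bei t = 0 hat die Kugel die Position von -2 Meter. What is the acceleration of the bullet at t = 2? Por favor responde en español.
Para resolver esto, necesitamos tomar 2 antiderivadas de nuestra ecuación del snap s(t) = 720·t^2 + 240·t - 48. Tomando ∫s(t)dt y aplicando j(0) = -18, encontramos j(t) = 240·t^3 + 120·t^2 - 48·t - 18. Integrando la sacudida y usando la condición inicial a(0) = 4, obtenemos a(t) = 60·t^4 + 40·t^3 - 24·t^2 - 18·t + 4. De la ecuación de la aceleración a(t) = 60·t^4 + 40·t^3 - 24·t^2 - 18·t + 4, sustituimos t = 2 para obtener a = 1152.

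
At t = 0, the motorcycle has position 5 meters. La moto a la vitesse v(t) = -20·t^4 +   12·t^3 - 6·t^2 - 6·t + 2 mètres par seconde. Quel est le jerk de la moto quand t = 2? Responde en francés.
Nous devons dériver notre équation de la vitesse v(t) = -20·t^4 + 12·t^3 - 6·t^2 - 6·t + 2 2 fois. En prenant d/dt de v(t), nous trouvons a(t) = -80·t^3 + 36·t^2 - 12·t - 6. La dérivée de l'accélération donne le jerk: j(t) = -240·t^2 + 72·t - 12. Nous avons le jerk j(t) = -240·t^2 + 72·t - 12. En substituant t = 2: j(2) = -828.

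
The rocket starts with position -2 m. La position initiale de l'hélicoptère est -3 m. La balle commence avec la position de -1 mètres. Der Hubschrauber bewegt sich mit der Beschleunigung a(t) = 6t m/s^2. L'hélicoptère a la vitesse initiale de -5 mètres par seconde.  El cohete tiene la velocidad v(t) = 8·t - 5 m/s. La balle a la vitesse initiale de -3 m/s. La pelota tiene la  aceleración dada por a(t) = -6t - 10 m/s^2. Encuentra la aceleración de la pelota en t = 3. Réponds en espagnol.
Usando a(t) = -6·t - 10 y sustituyendo t = 3, encontramos a = -28.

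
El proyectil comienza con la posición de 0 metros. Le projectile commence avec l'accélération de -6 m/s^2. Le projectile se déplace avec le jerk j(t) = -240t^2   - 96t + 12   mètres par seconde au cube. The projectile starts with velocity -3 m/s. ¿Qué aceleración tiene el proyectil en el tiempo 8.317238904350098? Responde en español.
Debemos encontrar la integral de nuestra ecuación de la sacudida j(t) = -240·t^2 - 96·t + 12 1 vez. Integrando la sacudida y usando la condición inicial a(0) = -6, obtenemos a(t) = -80·t^3 - 48·t^2 + 12·t - 6. Tenemos la aceleración a(t) = -80·t^3 - 48·t^2 + 12·t - 6. Sustituyendo t = 8.317238904350098: a(8.317238904350098) = -49255.2368977804.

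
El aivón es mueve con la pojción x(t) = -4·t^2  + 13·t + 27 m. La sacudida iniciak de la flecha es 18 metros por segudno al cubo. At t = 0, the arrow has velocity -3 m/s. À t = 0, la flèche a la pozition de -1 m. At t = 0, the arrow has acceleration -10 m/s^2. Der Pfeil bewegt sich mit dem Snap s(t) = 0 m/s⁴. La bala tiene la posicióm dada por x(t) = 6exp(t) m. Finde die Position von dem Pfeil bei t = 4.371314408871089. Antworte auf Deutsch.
Um dies zu lösen, müssen wir 4 Stammfunktionen unserer Gleichung für den Snap s(t) = 0 finden. Die Stammfunktion von dem Snap, mit j(0) = 18, ergibt den Ruck: j(t) = 18. Durch Integration von dem Ruck und Verwendung der Anfangsbedingung a(0) = -10, erhalten wir a(t) = 18·t - 10. Das Integral von der Beschleunigung ist die Geschwindigkeit. Mit v(0) = -3 erhalten wir v(t) = 9·t^2 - 10·t - 3. Die Stammfunktion von der Geschwindigkeit ist die Position. Mit x(0) = -1 erhalten wir x(t) = 3·t^3 - 5·t^2 - 3·t - 1. Aus der Gleichung für die Position x(t) = 3·t^3 - 5·t^2 - 3·t - 1, setzen wir t = 4.371314408871089 ein und erhalten x = 140.930445636400.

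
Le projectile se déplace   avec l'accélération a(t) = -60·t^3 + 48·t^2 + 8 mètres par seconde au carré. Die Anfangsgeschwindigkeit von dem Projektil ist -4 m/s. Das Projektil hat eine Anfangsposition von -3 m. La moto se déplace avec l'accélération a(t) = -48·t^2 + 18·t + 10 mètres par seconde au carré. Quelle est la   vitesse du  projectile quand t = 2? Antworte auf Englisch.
Starting from acceleration a(t) = -60·t^3 + 48·t^2 + 8, we take 1 integral. Integrating acceleration and using the initial condition v(0) = -4, we get v(t) = -15·t^4 + 16·t^3 + 8·t - 4. From the given velocity equation v(t) = -15·t^4 + 16·t^3 + 8·t - 4, we substitute t = 2 to get v = -100.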